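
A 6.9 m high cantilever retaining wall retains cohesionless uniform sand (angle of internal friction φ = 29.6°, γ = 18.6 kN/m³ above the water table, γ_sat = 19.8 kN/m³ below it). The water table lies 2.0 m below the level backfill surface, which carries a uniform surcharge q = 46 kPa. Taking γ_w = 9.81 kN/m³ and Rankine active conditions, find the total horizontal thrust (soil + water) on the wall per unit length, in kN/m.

340 kN/m

K_a = tan²(45° − φ/2) = 0.3387.
γ' = 19.8 − 9.81 = 9.990 kN/m³. h₂ = H − d_w = 4.9 m.
σ'_h: at surface K_a·q = 15.58; at WT K_a(q+γd_w) = 28.18; at base K_a(q+γd_w+γ'h₂) = 44.76 kPa.
P₁ = ½(15.58+28.18)×2.0 = 43.77; P₂ = ½(28.18+44.76)×4.9 = 178.7; P_w = ½γ_w h₂² = 117.8.
Total = 43.77+178.7+117.8 = 340.3 kN/m.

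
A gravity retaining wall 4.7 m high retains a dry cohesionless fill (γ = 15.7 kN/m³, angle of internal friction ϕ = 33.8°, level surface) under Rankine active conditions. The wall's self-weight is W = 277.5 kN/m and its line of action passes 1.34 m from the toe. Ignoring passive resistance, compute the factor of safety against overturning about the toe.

4.80

K_a = tan²(45° − 33.8°/2) = 0.2851.
P_a = ½K_aγH² = 0.5×0.2851×15.7×4.7² = 49.44 kN/m, acting at H/3 = 1.567 m above the base.
Overturning moment M_o = P_a × H/3 = 49.44 × 1.567 = 77.45.
Resisting moment M_r = W × 1.34 = 277.5 × 1.34 = 371.9.
FS_overturning = M_r/M_o = 371.9/77.45 = 4.801.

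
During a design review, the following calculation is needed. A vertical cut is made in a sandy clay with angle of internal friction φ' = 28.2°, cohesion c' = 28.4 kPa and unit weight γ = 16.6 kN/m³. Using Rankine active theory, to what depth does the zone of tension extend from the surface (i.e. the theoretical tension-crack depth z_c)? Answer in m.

5.72 m

K_a = tan²(45° − 28.2°/2) = 0.3582; √K_a = 0.5985.
The active pressure is zero where K_a γ z = 2c√K_a, so z_c = 2c/(γ√K_a) = 2×28.4/(16.6×0.5985) = 5.717 m.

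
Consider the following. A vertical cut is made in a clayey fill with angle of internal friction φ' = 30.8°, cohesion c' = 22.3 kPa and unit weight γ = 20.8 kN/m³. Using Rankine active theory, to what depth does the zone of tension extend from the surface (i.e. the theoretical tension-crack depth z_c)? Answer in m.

K_a = tan²(45° − 30.8°/2) = 0.3227; √K_a = 0.5681.
The active pressure is zero where K_a γ z = 2c√K_a, so z_c = 2c/(γ√K_a) = 2×22.3/(20.8×0.5681) = 3.775 m.

3.77 m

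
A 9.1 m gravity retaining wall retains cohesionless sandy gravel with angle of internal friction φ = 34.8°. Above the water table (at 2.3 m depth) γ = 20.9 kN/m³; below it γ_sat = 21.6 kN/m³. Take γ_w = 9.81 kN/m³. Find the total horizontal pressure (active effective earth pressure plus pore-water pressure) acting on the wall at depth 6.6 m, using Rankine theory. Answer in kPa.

K_a = (1 − sin φ)/(1 + sin φ) = 0.2733.
γ' = 21.6 − 9.81 = 11.79 kN/m³.
Effective vertical stress at 6.6 m: σ'_v = 20.9×2.3 + 11.79×4.30 = 98.77 kPa.
σ'_h = K_a σ'_v = 0.2733 × 98.77 = 26.99 kPa; u = γ_w × 4.30 = 42.18 kPa.
Total σ_h = 26.99 + 42.18 = 69.18 kPa.

69.2 kPa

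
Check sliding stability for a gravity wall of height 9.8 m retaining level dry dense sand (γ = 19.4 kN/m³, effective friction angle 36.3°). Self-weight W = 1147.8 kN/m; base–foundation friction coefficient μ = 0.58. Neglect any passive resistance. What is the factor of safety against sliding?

2.79

K_a = tan²(45° − 36.3°/2) = 0.2563.
P_a = ½K_aγH² = 0.5×0.2563×19.4×9.8² = 238.7 kN/m, acting at H/3 = 3.267 m above the base.
FS_sliding = μW / P_a = 0.58×1147.8 / 238.7 = 2.789.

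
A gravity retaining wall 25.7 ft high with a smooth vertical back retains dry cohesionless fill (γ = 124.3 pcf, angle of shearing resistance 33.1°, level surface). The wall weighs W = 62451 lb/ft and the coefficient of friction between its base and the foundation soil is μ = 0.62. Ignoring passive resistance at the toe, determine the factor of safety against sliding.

3.21

K_a = tan²(45° − 33.1°/2) = 0.2936.
P_a = ½K_aγH² = 0.5×0.2936×124.3×25.7² = 12050 lb/ft, acting at H/3 = 8.567 ft above the base.
FS_sliding = μW / P_a = 0.62×62451 / 12050 = 3.213.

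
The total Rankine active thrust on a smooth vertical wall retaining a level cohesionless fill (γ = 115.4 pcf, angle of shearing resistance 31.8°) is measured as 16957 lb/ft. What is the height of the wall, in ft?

30.8 ft

K_a = 0.3098. P_a = ½ K_a γ H² ⇒ H = √(2P_a/(K_a γ)).
H = √(2×16957/(0.3098×115.4)) = 30.80 ft.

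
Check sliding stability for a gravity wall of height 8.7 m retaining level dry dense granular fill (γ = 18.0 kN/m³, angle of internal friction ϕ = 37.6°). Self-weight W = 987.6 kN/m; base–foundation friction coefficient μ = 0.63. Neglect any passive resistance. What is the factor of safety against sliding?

K_a = tan²(45° − 37.6°/2) = 0.2421.
P_a = ½K_aγH² = 0.5×0.2421×18.0×8.7² = 164.9 kN/m, acting at H/3 = 2.900 m above the base.
FS_sliding = μW / P_a = 0.63×987.6 / 164.9 = 3.772.

3.77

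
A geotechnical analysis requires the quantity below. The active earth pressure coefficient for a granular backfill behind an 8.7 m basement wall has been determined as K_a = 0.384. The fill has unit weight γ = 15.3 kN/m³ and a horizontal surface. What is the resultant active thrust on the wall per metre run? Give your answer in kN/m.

222 kN/m

P = ½ K_a γ H² = 0.5 × 0.384 × 15.3 × 8.7² = 222.3 kN/m.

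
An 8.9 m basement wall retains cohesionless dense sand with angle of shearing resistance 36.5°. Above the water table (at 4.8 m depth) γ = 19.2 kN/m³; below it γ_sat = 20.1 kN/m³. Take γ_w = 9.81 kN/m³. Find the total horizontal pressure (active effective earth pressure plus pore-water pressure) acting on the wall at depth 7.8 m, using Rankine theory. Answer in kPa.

60.7 kPa

K_a = (1 − sin φ)/(1 + sin φ) = 0.2541.
γ' = 20.1 − 9.81 = 10.29 kN/m³.
Effective vertical stress at 7.8 m: σ'_v = 19.2×4.8 + 10.29×3.00 = 123.0 kPa.
σ'_h = K_a σ'_v = 0.2541 × 123.0 = 31.26 kPa; u = γ_w × 3.00 = 29.43 kPa.
Total σ_h = 31.26 + 29.43 = 60.69 kPa.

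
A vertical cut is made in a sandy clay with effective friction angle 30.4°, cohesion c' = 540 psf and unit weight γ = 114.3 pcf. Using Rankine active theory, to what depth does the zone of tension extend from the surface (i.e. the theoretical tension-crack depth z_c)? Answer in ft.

16.5 ft

K_a = tan²(45° − 30.4°/2) = 0.3280; √K_a = 0.5727.
The active pressure is zero where K_a γ z = 2c√K_a, so z_c = 2c/(γ√K_a) = 2×540/(114.3×0.5727) = 16.50 ft.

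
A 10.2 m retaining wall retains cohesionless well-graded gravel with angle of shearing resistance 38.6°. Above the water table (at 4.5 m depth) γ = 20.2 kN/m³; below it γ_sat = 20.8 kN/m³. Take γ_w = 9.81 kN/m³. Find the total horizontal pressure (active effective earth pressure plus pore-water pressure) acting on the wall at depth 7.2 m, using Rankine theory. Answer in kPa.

K_a = (1 − sin φ)/(1 + sin φ) = 0.2316.
γ' = 20.8 − 9.81 = 10.99 kN/m³.
Effective vertical stress at 7.2 m: σ'_v = 20.2×4.5 + 10.99×2.70 = 120.6 kPa.
σ'_h = K_a σ'_v = 0.2316 × 120.6 = 27.93 kPa; u = γ_w × 2.70 = 26.49 kPa.
Total σ_h = 27.93 + 26.49 = 54.41 kPa.

54.4 kPa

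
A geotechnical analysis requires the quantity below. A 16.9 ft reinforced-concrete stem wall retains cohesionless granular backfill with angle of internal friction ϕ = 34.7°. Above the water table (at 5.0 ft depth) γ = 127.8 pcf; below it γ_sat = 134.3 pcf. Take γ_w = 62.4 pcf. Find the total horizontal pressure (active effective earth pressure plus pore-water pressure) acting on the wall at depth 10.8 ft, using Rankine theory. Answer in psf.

652 psf

K_a = (1 − sin φ)/(1 + sin φ) = 0.2745.
γ' = 134.3 − 62.4 = 71.90 pcf.
Effective vertical stress at 10.8 ft: σ'_v = 127.8×5.0 + 71.90×5.80 = 1056 psf.
σ'_h = K_a σ'_v = 0.2745 × 1056 = 289.8 psf; u = γ_w × 5.80 = 361.9 psf.
Total σ_h = 289.8 + 361.9 = 651.8 psf.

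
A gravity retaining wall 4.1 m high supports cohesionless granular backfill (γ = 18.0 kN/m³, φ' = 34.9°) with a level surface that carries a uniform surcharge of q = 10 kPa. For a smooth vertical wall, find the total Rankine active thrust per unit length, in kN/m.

K_a = tan²(45° − φ/2) = 0.2721.
Soil triangle: ½ K_a γ H² = 0.5×0.2721×18.0×4.1² = 41.17 kN/m.
Surcharge rectangle: K_a q H = 0.2721×10×4.1 = 11.16 kN/m.
Total = 41.17 + 11.16 = 52.33 kN/m.

52.3 kN/m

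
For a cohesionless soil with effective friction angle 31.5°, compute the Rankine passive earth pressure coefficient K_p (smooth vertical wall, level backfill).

3.19

K_p = (1 + sin φ)/(1 − sin φ) = tan²(45° + 31.5°/2) = 3.188.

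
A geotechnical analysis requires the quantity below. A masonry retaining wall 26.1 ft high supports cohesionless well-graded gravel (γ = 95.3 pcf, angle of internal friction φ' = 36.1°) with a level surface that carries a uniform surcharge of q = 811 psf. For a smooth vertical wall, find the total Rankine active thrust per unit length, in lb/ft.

K_a = tan²(45° − φ/2) = 0.2585.
Soil triangle: ½ K_a γ H² = 0.5×0.2585×95.3×26.1² = 8391 lb/ft.
Surcharge rectangle: K_a q H = 0.2585×811×26.1 = 5472 lb/ft.
Total = 8391 + 5472 = 13860 lb/ft.

13900 lb/ft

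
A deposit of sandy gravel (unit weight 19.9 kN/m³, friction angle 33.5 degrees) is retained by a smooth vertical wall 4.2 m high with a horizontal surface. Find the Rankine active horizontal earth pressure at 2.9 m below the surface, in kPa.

16.7 kPa

K_a = (1 − sin φ)/(1 + sin φ) = 0.2887.
σ_h = K_a γ z = 0.2887 × 19.9 × 2.9 = 16.66 kPa.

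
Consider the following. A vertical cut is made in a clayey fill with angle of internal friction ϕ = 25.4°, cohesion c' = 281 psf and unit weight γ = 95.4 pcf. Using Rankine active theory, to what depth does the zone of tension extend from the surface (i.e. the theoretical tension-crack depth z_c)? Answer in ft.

K_a = tan²(45° − 25.4°/2) = 0.3996; √K_a = 0.6322.
The active pressure is zero where K_a γ z = 2c√K_a, so z_c = 2c/(γ√K_a) = 2×281/(95.4×0.6322) = 9.319 ft.

9.32 ft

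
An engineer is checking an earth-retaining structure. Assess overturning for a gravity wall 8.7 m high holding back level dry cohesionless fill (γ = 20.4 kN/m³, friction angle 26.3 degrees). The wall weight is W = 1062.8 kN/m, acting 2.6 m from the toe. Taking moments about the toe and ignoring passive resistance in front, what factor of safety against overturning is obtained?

3.20

K_a = tan²(45° − 26.3°/2) = 0.3859.
P_a = ½K_aγH² = 0.5×0.3859×20.4×8.7² = 298.0 kN/m, acting at H/3 = 2.900 m above the base.
Overturning moment M_o = P_a × H/3 = 298.0 × 2.900 = 864.1.
Resisting moment M_r = W × 2.6 = 1062.8 × 2.6 = 2763.
FS_overturning = M_r/M_o = 2763/864.1 = 3.198.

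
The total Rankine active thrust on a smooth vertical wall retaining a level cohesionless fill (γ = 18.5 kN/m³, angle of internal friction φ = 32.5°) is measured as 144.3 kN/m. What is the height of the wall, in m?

K_a = 0.3010. P_a = ½ K_a γ H² ⇒ H = √(2P_a/(K_a γ)).
H = √(2×144.3/(0.3010×18.5)) = 7.199 m.

7.20 m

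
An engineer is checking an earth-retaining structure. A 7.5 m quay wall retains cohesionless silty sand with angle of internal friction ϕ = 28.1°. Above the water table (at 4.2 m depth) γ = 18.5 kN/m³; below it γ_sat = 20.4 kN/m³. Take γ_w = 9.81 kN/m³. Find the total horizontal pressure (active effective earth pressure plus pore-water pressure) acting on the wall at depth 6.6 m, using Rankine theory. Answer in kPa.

K_a = (1 − sin φ)/(1 + sin φ) = 0.3596.
γ' = 20.4 − 9.81 = 10.59 kN/m³.
Effective vertical stress at 6.6 m: σ'_v = 18.5×4.2 + 10.59×2.40 = 103.1 kPa.
σ'_h = K_a σ'_v = 0.3596 × 103.1 = 37.08 kPa; u = γ_w × 2.40 = 23.54 kPa.
Total σ_h = 37.08 + 23.54 = 60.63 kPa.

60.6 kPa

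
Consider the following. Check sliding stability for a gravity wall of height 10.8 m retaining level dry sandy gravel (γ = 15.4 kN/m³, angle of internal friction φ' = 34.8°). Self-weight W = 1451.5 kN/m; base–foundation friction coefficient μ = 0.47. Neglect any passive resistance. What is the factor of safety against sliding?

K_a = tan²(45° − 34.8°/2) = 0.2733.
P_a = ½K_aγH² = 0.5×0.2733×15.4×10.8² = 245.5 kN/m, acting at H/3 = 3.600 m above the base.
FS_sliding = μW / P_a = 0.47×1451.5 / 245.5 = 2.779.

2.78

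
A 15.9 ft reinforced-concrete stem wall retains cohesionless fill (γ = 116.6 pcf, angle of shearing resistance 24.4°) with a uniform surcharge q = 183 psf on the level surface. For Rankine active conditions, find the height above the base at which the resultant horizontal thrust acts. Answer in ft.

K_a = 0.4153.
Triangular part P₁ = ½K_aγH² = 6121 at H/3 = 5.300 ft; rectangular part P₂ = K_a q H = 1208 at H/2 = 7.950 ft.
ȳ = (P₁·5.300 + P₂·7.950)/(P₁+P₂) = 5.737 ft.

5.74 ft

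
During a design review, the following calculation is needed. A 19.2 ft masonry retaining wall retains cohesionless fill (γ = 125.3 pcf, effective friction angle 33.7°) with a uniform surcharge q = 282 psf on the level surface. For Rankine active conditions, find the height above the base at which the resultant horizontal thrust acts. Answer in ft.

7.01 ft

K_a = 0.2863.
Triangular part P₁ = ½K_aγH² = 6612 at H/3 = 6.400 ft; rectangular part P₂ = K_a q H = 1550 at H/2 = 9.600 ft.
ȳ = (P₁·6.400 + P₂·9.600)/(P₁+P₂) = 7.008 ft.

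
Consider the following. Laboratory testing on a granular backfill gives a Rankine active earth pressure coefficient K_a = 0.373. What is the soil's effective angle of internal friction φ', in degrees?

K_a = tan²(45° − φ/2) ⇒ 45° − φ/2 = arctan(√0.373) = 31.41°.
φ = 2(45° − 31.41°) = 27.17°.

27.2°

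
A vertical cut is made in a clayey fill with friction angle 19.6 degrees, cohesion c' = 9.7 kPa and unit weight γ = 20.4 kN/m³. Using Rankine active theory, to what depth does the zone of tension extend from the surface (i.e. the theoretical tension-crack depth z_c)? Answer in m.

K_a = tan²(45° − 19.6°/2) = 0.4976; √K_a = 0.7054.
The active pressure is zero where K_a γ z = 2c√K_a, so z_c = 2c/(γ√K_a) = 2×9.7/(20.4×0.7054) = 1.348 m.

1.35 m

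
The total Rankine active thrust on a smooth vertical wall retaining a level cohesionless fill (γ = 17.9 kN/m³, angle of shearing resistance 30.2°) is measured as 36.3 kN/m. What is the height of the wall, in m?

K_a = 0.3307. P_a = ½ K_a γ H² ⇒ H = √(2P_a/(K_a γ)).
H = √(2×36.3/(0.3307×17.9)) = 3.502 m.

3.50 m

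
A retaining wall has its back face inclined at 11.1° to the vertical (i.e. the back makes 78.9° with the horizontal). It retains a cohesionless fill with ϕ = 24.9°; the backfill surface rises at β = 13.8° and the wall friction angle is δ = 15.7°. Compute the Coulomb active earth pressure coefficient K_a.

0.580

K_a = sin²(α+φ) / [sin²α · sin(α−δ) · (1 + √{sin(φ+δ)sin(φ−β) / (sin(α−δ)sin(α+β))})²].
With α = 78.9°, φ = 24.9°, δ = 15.7°, β = 13.8°: K_a = 0.5805.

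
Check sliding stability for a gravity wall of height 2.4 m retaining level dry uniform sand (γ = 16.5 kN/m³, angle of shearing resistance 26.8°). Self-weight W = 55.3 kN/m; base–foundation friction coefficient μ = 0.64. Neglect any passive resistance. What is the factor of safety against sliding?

K_a = tan²(45° − 26.8°/2) = 0.3785.
P_a = ½K_aγH² = 0.5×0.3785×16.5×2.4² = 17.99 kN/m, acting at H/3 = 0.8000 m above the base.
FS_sliding = μW / P_a = 0.64×55.3 / 17.99 = 1.968.

1.97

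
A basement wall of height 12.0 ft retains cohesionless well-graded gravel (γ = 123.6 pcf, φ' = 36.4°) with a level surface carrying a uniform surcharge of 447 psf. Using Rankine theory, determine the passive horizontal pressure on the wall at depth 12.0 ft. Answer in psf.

7560 psf

K_p = (1 + sin φ)/(1 − sin φ) = 3.919.
σ_v = γz + q = 123.6 × 12.0 + 447 = 1930 psf.
σ_h = K_p σ_v = 3.919 × 1930 = 7565 psf.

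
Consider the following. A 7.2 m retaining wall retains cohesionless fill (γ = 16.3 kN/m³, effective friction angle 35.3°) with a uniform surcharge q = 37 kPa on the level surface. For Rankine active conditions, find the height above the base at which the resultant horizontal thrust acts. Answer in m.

2.86 m

K_a = 0.2675.
Triangular part P₁ = ½K_aγH² = 113.0 at H/3 = 2.400 m; rectangular part P₂ = K_a q H = 71.27 at H/2 = 3.600 m.
ȳ = (P₁·2.400 + P₂·3.600)/(P₁+P₂) = 2.864 m.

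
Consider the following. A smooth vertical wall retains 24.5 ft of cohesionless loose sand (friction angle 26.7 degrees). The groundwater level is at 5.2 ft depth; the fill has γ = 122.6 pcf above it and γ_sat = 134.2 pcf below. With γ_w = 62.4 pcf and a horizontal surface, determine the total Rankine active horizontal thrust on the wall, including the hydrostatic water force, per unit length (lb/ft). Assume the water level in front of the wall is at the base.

K_a = tan²(45° − φ/2) = 0.3800.
γ' = 134.2 − 62.4 = 71.80 pcf. Depth below WT = 19.3 ft.
σ'_h at WT = K_a γ d_w = 242.2 psf; at base = 242.2 + K_a γ' × 19.3 = 768.8 psf.
P₁ (0–5.2 ft) = ½×242.2×5.2 = 629.8. P₂ (5.2–24.5 ft) = ½(242.2+768.8)×19.3 = 9756.
P_w = ½ γ_w h₂² = 0.5×62.4×19.3² = 11620. Total = 629.8+9756+11620 = 22010 lb/ft.

22000 lb/ft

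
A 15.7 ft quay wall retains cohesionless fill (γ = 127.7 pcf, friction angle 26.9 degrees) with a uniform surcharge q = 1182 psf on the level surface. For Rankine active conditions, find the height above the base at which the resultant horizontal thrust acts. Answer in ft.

6.65 ft

K_a = 0.3770.
Triangular part P₁ = ½K_aγH² = 5933 at H/3 = 5.233 ft; rectangular part P₂ = K_a q H = 6996 at H/2 = 7.850 ft.
ȳ = (P₁·5.233 + P₂·7.850)/(P₁+P₂) = 6.649 ft.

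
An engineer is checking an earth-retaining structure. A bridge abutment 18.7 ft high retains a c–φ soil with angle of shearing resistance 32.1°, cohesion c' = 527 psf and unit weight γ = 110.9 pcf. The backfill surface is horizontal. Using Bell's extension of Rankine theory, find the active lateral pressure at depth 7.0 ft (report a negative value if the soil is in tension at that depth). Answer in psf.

-345 psf

K_a = (1 − sin φ)/(1 + sin φ) = 0.3060.
σ_a = K_a γ z − 2c√K_a = 0.3060×110.9×7.0 − 2×527×0.5532 = -345.5 psf.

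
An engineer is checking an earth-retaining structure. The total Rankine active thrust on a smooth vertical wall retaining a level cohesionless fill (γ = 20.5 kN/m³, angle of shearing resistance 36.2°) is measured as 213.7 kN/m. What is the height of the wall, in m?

9.00 m

K_a = 0.2574. P_a = ½ K_a γ H² ⇒ H = √(2P_a/(K_a γ)).
H = √(2×213.7/(0.2574×20.5)) = 9.000 m.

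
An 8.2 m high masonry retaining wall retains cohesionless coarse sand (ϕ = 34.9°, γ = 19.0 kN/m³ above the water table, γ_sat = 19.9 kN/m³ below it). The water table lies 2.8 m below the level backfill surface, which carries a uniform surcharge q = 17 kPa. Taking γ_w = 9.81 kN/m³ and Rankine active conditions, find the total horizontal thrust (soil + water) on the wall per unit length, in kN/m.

319 kN/m

K_a = tan²(45° − φ/2) = 0.2721.
γ' = 19.9 − 9.81 = 10.09 kN/m³. h₂ = H − d_w = 5.4 m.
σ'_h: at surface K_a·q = 4.626; at WT K_a(q+γd_w) = 19.10; at base K_a(q+γd_w+γ'h₂) = 33.93 kPa.
P₁ = ½(4.626+19.10)×2.8 = 33.22; P₂ = ½(19.10+33.93)×5.4 = 143.2; P_w = ½γ_w h₂² = 143.0.
Total = 33.22+143.2+143.0 = 319.5 kN/m.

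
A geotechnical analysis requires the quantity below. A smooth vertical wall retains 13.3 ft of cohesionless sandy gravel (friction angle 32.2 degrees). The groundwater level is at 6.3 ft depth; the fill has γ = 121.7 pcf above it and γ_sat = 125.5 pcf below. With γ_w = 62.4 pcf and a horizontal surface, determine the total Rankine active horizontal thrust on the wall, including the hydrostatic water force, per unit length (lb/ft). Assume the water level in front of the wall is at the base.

4370 lb/ft

K_a = tan²(45° − φ/2) = 0.3047.
γ' = 125.5 − 62.4 = 63.10 pcf. Depth below WT = 7.0 ft.
σ'_h at WT = K_a γ d_w = 233.6 psf; at base = 233.6 + K_a γ' × 7.0 = 368.2 psf.
P₁ (0–6.3 ft) = ½×233.6×6.3 = 736.0. P₂ (6.3–13.3 ft) = ½(233.6+368.2)×7.0 = 2107.
P_w = ½ γ_w h₂² = 0.5×62.4×7.0² = 1529. Total = 736.0+2107+1529 = 4371 lb/ft.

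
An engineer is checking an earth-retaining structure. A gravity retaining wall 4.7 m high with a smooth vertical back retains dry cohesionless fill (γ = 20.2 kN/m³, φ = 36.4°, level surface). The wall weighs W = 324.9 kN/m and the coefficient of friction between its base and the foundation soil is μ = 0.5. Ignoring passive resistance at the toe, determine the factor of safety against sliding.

2.85

K_a = tan²(45° − 36.4°/2) = 0.2552.
P_a = ½K_aγH² = 0.5×0.2552×20.2×4.7² = 56.93 kN/m, acting at H/3 = 1.567 m above the base.
FS_sliding = μW / P_a = 0.5×324.9 / 56.93 = 2.854.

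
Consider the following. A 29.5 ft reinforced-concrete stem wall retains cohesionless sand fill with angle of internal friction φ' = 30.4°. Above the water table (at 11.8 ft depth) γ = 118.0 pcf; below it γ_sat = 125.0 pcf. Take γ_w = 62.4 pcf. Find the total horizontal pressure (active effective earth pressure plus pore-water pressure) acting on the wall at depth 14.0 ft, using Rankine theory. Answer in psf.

639 psf

K_a = (1 − sin φ)/(1 + sin φ) = 0.3280.
γ' = 125.0 − 62.4 = 62.60 pcf.
Effective vertical stress at 14.0 ft: σ'_v = 118.0×11.8 + 62.60×2.20 = 1530 psf.
σ'_h = K_a σ'_v = 0.3280 × 1530 = 501.9 psf; u = γ_w × 2.20 = 137.3 psf.
Total σ_h = 501.9 + 137.3 = 639.1 psf.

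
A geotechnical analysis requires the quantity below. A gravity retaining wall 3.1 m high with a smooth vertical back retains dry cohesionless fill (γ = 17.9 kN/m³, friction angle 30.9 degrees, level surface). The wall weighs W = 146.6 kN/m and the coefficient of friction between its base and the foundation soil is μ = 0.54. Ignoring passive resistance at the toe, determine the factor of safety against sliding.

2.86

K_a = tan²(45° − 30.9°/2) = 0.3214.
P_a = ½K_aγH² = 0.5×0.3214×17.9×3.1² = 27.64 kN/m, acting at H/3 = 1.033 m above the base.
FS_sliding = μW / P_a = 0.54×146.6 / 27.64 = 2.864.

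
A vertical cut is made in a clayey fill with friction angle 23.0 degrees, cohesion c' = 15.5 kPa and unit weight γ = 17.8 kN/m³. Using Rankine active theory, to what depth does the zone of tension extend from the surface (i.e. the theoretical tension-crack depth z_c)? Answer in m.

2.63 m

K_a = tan²(45° − 23.0°/2) = 0.4381; √K_a = 0.6619.
The active pressure is zero where K_a γ z = 2c√K_a, so z_c = 2c/(γ√K_a) = 2×15.5/(17.8×0.6619) = 2.631 m.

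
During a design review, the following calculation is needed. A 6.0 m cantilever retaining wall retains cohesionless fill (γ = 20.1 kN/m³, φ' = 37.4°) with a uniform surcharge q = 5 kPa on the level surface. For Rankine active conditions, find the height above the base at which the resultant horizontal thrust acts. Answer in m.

2.08 m

K_a = 0.2443.
Triangular part P₁ = ½K_aγH² = 88.37 at H/3 = 2.000 m; rectangular part P₂ = K_a q H = 7.328 at H/2 = 3.000 m.
ȳ = (P₁·2.000 + P₂·3.000)/(P₁+P₂) = 2.077 m.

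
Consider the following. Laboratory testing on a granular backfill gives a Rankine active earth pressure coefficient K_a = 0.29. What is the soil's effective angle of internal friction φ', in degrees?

33.4°

K_a = tan²(45° − φ/2) ⇒ 45° − φ/2 = arctan(√0.29) = 28.30°.
φ = 2(45° − 28.30°) = 33.39°.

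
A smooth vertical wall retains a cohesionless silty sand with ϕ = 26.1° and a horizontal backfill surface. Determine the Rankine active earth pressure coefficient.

0.389

K_a = tan²(45° − φ/2) = tan²(31.95°) = 0.3889.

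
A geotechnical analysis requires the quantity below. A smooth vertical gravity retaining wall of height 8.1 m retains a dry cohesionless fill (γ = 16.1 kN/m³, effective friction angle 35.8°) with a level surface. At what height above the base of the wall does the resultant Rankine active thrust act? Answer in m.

2.70 m

K_a = 0.2619.
The pressure distribution is triangular, so the resultant acts at H/3 above the base = 8.1/3 = 2.700 m.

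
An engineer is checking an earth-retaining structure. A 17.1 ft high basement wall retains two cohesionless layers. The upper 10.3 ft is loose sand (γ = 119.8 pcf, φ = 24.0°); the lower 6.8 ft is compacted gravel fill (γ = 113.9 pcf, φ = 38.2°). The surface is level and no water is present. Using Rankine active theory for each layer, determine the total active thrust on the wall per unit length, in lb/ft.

5280 lb/ft

K_a1 = tan²(45°−24.0°/2) = 0.4217; K_a2 = tan²(45°−38.2°/2) = 0.2358.
Layer 1: σ at base = K_a1 γ₁ h₁ = 520.4 psf; P₁ = ½×520.4×10.3 = 2680.
Layer 2: σ_v at top = γ₁h₁ = 1234; σ_h top = K_a2×1234 = 290.9; σ_h base = K_a2×(1234+113.9×6.8) = 473.6.
P₂ = ½(290.9+473.6)×6.8 = 2599. Total P_a = 2680+2599 = 5279 lb/ft.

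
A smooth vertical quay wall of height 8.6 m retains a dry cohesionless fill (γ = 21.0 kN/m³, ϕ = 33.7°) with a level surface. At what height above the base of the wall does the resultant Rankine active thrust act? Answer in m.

2.87 m

K_a = 0.2863.
The pressure distribution is triangular, so the resultant acts at H/3 above the base = 8.6/3 = 2.867 m.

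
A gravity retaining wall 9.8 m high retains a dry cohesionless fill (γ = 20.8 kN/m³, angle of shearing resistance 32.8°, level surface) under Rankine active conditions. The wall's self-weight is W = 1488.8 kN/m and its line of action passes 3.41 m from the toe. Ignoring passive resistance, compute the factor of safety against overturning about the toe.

5.23

K_a = tan²(45° − 32.8°/2) = 0.2973.
P_a = ½K_aγH² = 0.5×0.2973×20.8×9.8² = 296.9 kN/m, acting at H/3 = 3.267 m above the base.
Overturning moment M_o = P_a × H/3 = 296.9 × 3.267 = 969.9.
Resisting moment M_r = W × 3.41 = 1488.8 × 3.41 = 5077.
FS_overturning = M_r/M_o = 5077/969.9 = 5.234.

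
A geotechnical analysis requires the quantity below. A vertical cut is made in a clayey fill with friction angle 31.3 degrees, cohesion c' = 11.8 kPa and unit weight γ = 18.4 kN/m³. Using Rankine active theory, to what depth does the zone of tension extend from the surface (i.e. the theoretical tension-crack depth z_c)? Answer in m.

K_a = tan²(45° − 31.3°/2) = 0.3162; √K_a = 0.5623.
The active pressure is zero where K_a γ z = 2c√K_a, so z_c = 2c/(γ√K_a) = 2×11.8/(18.4×0.5623) = 2.281 m.

2.28 m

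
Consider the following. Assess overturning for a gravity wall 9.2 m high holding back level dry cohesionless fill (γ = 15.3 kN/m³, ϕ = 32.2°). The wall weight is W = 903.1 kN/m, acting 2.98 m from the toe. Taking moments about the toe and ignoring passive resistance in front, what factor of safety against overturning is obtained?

K_a = tan²(45° − 32.2°/2) = 0.3047.
P_a = ½K_aγH² = 0.5×0.3047×15.3×9.2² = 197.3 kN/m, acting at H/3 = 3.067 m above the base.
Overturning moment M_o = P_a × H/3 = 197.3 × 3.067 = 605.1.
Resisting moment M_r = W × 2.98 = 903.1 × 2.98 = 2691.
FS_overturning = M_r/M_o = 2691/605.1 = 4.448.

4.45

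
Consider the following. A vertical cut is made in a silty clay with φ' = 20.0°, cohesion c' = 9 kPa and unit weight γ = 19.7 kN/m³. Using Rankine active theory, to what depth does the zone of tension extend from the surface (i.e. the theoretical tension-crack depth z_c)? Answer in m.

1.30 m

K_a = tan²(45° − 20.0°/2) = 0.4903; √K_a = 0.7002.
The active pressure is zero where K_a γ z = 2c√K_a, so z_c = 2c/(γ√K_a) = 2×9/(19.7×0.7002) = 1.305 m.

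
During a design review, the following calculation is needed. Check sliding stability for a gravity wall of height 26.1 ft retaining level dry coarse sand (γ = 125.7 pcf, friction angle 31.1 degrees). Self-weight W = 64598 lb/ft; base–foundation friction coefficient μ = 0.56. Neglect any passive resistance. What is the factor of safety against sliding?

K_a = tan²(45° − 31.1°/2) = 0.3188.
P_a = ½K_aγH² = 0.5×0.3188×125.7×26.1² = 13650 lb/ft, acting at H/3 = 8.700 ft above the base.
FS_sliding = μW / P_a = 0.56×64598 / 13650 = 2.650.

2.65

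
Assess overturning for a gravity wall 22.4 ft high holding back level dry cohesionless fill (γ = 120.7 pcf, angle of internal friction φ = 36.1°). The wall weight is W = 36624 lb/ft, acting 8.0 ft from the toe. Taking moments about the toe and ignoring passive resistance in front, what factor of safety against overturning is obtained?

5.01

K_a = tan²(45° − 36.1°/2) = 0.2585.
P_a = ½K_aγH² = 0.5×0.2585×120.7×22.4² = 7828 lb/ft, acting at H/3 = 7.467 ft above the base.
Overturning moment M_o = P_a × H/3 = 7828 × 7.467 = 58450.
Resisting moment M_r = W × 8.0 = 36624 × 8.0 = 293000.
FS_overturning = M_r/M_o = 293000/58450 = 5.013.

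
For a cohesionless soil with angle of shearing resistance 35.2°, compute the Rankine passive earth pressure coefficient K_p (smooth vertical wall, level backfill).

K_p = (1 + sin φ)/(1 − sin φ) = tan²(45° + 35.2°/2) = 3.722.

3.72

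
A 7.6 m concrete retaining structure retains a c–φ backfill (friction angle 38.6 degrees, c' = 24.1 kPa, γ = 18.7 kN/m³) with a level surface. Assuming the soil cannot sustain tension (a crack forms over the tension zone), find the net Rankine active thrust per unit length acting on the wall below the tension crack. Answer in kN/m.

K_a = 0.2316; √K_a = 0.4813.
Tension-crack depth z_c = 2c/(γ√K_a) = 2×24.1/(18.7×0.4813) = 5.356 m.
σ_a at base = K_a γ H − 2c√K_a = 0.2316×18.7×7.6 − 2×24.1×0.4813 = 9.721 kPa.
P_a = ½ × 9.721 × (H − z_c) = 0.5×9.721×2.244 = 10.91 kN/m.

10.9 kN/m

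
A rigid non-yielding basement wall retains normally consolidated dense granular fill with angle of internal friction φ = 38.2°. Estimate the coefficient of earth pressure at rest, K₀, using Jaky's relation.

K₀ = 1 − sin φ' = 1 − sin 38.2° = 0.3816.

0.382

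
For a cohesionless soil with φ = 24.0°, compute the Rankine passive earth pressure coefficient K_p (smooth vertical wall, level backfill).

K_p = (1 + sin φ)/(1 − sin φ) = tan²(45° + 24.0°/2) = 2.371.

2.37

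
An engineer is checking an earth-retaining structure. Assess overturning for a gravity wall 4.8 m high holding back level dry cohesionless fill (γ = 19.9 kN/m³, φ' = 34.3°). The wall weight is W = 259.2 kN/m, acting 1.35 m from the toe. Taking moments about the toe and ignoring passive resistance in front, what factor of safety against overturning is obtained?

3.42

K_a = tan²(45° − 34.3°/2) = 0.2792.
P_a = ½K_aγH² = 0.5×0.2792×19.9×4.8² = 64.00 kN/m, acting at H/3 = 1.600 m above the base.
Overturning moment M_o = P_a × H/3 = 64.00 × 1.600 = 102.4.
Resisting moment M_r = W × 1.35 = 259.2 × 1.35 = 349.9.
FS_overturning = M_r/M_o = 349.9/102.4 = 3.417.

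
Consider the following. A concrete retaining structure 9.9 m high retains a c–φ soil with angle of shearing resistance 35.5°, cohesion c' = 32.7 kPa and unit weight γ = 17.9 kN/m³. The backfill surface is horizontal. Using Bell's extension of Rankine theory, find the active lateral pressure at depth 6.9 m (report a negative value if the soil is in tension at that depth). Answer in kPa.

-0.921 kPa

K_a = (1 − sin φ)/(1 + sin φ) = 0.2653.
σ_a = K_a γ z − 2c√K_a = 0.2653×17.9×6.9 − 2×32.7×0.5150 = -0.9210 kPa.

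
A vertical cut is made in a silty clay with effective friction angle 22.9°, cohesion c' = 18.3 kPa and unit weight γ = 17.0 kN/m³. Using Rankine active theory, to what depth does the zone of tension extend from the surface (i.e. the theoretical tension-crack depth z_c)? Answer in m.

3.25 m

K_a = tan²(45° − 22.9°/2) = 0.4398; √K_a = 0.6631.
The active pressure is zero where K_a γ z = 2c√K_a, so z_c = 2c/(γ√K_a) = 2×18.3/(17.0×0.6631) = 3.247 m.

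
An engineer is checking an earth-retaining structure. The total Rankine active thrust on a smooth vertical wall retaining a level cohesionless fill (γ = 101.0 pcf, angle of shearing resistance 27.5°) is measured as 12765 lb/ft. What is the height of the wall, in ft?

K_a = 0.3682. P_a = ½ K_a γ H² ⇒ H = √(2P_a/(K_a γ)).
H = √(2×12765/(0.3682×101.0)) = 26.20 ft.

26.2 ft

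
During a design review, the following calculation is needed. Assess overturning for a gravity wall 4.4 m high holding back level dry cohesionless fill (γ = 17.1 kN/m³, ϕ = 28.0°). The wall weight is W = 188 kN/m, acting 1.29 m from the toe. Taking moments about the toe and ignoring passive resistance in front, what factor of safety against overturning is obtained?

2.77

K_a = tan²(45° − 28.0°/2) = 0.3610.
P_a = ½K_aγH² = 0.5×0.3610×17.1×4.4² = 59.76 kN/m, acting at H/3 = 1.467 m above the base.
Overturning moment M_o = P_a × H/3 = 59.76 × 1.467 = 87.65.
Resisting moment M_r = W × 1.29 = 188 × 1.29 = 242.5.
FS_overturning = M_r/M_o = 242.5/87.65 = 2.767.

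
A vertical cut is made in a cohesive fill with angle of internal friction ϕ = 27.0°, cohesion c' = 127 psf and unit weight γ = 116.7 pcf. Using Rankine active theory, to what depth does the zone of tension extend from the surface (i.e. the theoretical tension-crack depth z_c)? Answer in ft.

K_a = tan²(45° − 27.0°/2) = 0.3755; √K_a = 0.6128.
The active pressure is zero where K_a γ z = 2c√K_a, so z_c = 2c/(γ√K_a) = 2×127/(116.7×0.6128) = 3.552 ft.

3.55 ft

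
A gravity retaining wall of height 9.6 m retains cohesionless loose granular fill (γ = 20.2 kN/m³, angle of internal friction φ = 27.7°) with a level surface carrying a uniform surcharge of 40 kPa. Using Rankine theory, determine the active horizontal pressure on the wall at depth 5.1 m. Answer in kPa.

52.3 kPa

K_a = (1 − sin φ)/(1 + sin φ) = 0.3653.
σ_v = γz + q = 20.2 × 5.1 + 40 = 143.0 kPa.
σ_h = K_a σ_v = 0.3653 × 143.0 = 52.25 kPa.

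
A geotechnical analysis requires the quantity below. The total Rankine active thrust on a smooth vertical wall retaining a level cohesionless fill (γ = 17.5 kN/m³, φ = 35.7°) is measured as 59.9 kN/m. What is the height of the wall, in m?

K_a = 0.2630. P_a = ½ K_a γ H² ⇒ H = √(2P_a/(K_a γ)).
H = √(2×59.9/(0.2630×17.5)) = 5.102 m.

5.10 m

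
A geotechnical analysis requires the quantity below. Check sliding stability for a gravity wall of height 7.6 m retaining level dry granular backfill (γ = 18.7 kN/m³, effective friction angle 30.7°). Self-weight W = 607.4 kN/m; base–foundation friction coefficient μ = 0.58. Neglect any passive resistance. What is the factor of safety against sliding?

K_a = tan²(45° − 30.7°/2) = 0.3240.
P_a = ½K_aγH² = 0.5×0.3240×18.7×7.6² = 175.0 kN/m, acting at H/3 = 2.533 m above the base.
FS_sliding = μW / P_a = 0.58×607.4 / 175.0 = 2.013.

2.01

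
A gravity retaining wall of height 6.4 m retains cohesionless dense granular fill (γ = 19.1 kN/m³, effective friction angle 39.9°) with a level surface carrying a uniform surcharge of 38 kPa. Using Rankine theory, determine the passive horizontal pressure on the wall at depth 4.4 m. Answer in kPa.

559 kPa

K_p = (1 + sin φ)/(1 − sin φ) = 4.578.
σ_v = γz + q = 19.1 × 4.4 + 38 = 122.0 kPa.
σ_h = K_p σ_v = 4.578 × 122.0 = 558.7 kPa.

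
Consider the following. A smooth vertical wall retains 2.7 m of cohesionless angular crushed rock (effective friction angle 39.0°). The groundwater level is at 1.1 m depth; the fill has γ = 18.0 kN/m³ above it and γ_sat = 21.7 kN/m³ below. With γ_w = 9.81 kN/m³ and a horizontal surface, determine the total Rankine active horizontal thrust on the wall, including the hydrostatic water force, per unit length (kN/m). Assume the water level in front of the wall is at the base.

25.7 kN/m

K_a = tan²(45° − φ/2) = 0.2275.
γ' = 21.7 − 9.81 = 11.89 kN/m³. Depth below WT = 1.6 m.
σ'_h at WT = K_a γ d_w = 4.505 kPa; at base = 4.505 + K_a γ' × 1.6 = 8.833 kPa.
P₁ (0–1.1 m) = ½×4.505×1.1 = 2.478. P₂ (1.1–2.7 m) = ½(4.505+8.833)×1.6 = 10.67.
P_w = ½ γ_w h₂² = 0.5×9.81×1.6² = 12.56. Total = 2.478+10.67+12.56 = 25.70 kN/m.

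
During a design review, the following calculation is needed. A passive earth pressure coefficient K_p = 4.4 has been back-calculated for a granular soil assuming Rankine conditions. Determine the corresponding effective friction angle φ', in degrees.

K_p = (1+sin φ)/(1−sin φ) ⇒ sin φ = (K_p − 1)/(K_p + 1) = 0.6296.
φ = arcsin(0.6296) = 39.02°.

39.0°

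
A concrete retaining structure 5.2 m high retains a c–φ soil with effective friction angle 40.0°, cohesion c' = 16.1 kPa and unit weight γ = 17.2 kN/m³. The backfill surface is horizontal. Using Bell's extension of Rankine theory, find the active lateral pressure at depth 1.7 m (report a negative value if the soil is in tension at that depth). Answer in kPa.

K_a = (1 − sin φ)/(1 + sin φ) = 0.2174.
σ_a = K_a γ z − 2c√K_a = 0.2174×17.2×1.7 − 2×16.1×0.4663 = -8.657 kPa.

-8.66 kPa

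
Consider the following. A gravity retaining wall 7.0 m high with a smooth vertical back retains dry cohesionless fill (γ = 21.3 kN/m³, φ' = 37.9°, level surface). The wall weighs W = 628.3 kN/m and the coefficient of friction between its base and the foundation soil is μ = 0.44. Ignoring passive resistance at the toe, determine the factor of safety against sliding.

K_a = tan²(45° − 37.9°/2) = 0.2389.
P_a = ½K_aγH² = 0.5×0.2389×21.3×7.0² = 124.7 kN/m, acting at H/3 = 2.333 m above the base.
FS_sliding = μW / P_a = 0.44×628.3 / 124.7 = 2.217.

2.22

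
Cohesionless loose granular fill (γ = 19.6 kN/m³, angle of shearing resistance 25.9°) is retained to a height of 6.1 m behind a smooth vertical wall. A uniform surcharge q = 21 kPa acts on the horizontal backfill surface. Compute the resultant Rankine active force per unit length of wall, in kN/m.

193 kN/m

K_a = tan²(45° − φ/2) = 0.3920.
Soil triangle: ½ K_a γ H² = 0.5×0.3920×19.6×6.1² = 142.9 kN/m.
Surcharge rectangle: K_a q H = 0.3920×21×6.1 = 50.21 kN/m.
Total = 142.9 + 50.21 = 193.2 kN/m.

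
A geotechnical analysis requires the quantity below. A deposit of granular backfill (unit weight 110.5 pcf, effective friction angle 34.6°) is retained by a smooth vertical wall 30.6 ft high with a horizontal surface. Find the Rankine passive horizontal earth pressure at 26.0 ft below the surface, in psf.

K_p = (1 + sin φ)/(1 − sin φ) = 3.628.
σ_h = K_p γ z = 3.628 × 110.5 × 26.0 = 10420 psf.

10400 psf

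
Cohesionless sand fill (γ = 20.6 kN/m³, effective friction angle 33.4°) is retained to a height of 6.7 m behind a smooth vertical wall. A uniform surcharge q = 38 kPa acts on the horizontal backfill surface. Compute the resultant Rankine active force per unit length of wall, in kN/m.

K_a = tan²(45° − φ/2) = 0.2899.
Soil triangle: ½ K_a γ H² = 0.5×0.2899×20.6×6.7² = 134.1 kN/m.
Surcharge rectangle: K_a q H = 0.2899×38×6.7 = 73.81 kN/m.
Total = 134.1 + 73.81 = 207.9 kN/m.

208 kN/m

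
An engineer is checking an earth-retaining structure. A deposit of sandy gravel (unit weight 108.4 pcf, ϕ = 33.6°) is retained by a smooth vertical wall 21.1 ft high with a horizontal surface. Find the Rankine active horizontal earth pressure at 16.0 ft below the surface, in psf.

499 psf

K_a = (1 − sin φ)/(1 + sin φ) = 0.2875.
σ_h = K_a γ z = 0.2875 × 108.4 × 16.0 = 498.6 psf.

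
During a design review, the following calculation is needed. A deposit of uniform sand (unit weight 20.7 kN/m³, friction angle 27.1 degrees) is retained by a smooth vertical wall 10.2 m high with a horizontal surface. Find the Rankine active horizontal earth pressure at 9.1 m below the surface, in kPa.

K_a = (1 − sin φ)/(1 + sin φ) = 0.3741.
σ_h = K_a γ z = 0.3741 × 20.7 × 9.1 = 70.46 kPa.

70.5 kPa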